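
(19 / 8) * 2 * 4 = 19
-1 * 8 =-8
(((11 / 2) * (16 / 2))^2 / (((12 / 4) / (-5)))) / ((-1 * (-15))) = -1936 / 9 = -215.11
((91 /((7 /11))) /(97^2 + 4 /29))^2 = 17197609 /74455308225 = 0.00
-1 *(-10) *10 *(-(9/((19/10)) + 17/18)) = -97150/171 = -568.13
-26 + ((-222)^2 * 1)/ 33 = 16142/ 11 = 1467.45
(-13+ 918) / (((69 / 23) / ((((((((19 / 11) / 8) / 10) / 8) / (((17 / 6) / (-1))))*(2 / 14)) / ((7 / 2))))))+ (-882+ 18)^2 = 218884567697 / 293216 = 746495.99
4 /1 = 4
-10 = -10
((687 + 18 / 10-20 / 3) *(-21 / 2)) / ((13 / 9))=-322308 / 65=-4958.58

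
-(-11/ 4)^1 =11/ 4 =2.75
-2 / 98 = -1 / 49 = -0.02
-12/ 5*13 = -156/ 5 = -31.20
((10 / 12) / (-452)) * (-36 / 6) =5 / 452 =0.01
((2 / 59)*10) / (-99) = -20 / 5841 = -0.00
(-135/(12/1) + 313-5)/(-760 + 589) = -1187/684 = -1.74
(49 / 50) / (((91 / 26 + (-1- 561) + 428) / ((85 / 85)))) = -0.01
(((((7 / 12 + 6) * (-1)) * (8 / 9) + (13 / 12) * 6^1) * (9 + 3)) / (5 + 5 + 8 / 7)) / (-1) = -245 / 351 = -0.70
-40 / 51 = -0.78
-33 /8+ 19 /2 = 5.38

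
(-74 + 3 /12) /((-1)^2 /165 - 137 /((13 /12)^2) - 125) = 8226075 /26962304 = 0.31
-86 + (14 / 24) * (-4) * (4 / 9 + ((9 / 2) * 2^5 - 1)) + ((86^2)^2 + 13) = 1476911024 / 27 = 54700408.30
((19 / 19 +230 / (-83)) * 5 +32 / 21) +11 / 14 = -22819 / 3486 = -6.55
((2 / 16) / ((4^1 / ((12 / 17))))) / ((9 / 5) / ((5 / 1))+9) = 25 / 10608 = 0.00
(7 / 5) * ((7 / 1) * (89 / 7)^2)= 1584.20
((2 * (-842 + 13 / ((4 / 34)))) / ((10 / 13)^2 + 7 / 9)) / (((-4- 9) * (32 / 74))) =6333327 / 33328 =190.03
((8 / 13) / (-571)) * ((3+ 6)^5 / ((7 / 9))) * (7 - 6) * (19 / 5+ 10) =-293355432 / 259805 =-1129.14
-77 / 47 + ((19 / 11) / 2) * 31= 25989 / 1034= 25.13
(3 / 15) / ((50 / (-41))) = -41 / 250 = -0.16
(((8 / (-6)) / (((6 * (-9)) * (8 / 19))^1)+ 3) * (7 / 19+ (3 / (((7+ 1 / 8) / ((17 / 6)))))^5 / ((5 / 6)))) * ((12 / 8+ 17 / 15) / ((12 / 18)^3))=256578666890419 / 2888121873600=88.84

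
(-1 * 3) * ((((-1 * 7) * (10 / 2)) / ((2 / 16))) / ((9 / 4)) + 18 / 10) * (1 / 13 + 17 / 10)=424963 / 650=653.79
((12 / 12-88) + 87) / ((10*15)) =0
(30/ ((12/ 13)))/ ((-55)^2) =13/ 1210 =0.01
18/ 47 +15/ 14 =957/ 658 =1.45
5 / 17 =0.29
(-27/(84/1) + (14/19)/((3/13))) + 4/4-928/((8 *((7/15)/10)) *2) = -1977421/1596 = -1238.99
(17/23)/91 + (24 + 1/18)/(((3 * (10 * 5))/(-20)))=-903974/282555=-3.20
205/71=2.89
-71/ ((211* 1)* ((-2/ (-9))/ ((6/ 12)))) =-639/ 844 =-0.76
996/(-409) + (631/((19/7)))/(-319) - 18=-52464391/2478949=-21.16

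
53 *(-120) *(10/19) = -63600/19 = -3347.37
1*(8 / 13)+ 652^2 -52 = 5525684 / 13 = 425052.62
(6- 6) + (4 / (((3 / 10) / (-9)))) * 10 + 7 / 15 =-17993 / 15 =-1199.53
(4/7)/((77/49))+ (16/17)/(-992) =4205/11594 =0.36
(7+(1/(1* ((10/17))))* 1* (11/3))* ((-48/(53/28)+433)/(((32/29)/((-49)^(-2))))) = 49747673/24432576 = 2.04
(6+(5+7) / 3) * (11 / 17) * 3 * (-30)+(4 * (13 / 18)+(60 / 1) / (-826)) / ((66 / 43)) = -1210517846 / 2085237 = -580.52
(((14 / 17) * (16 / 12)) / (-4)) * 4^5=-14336 / 51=-281.10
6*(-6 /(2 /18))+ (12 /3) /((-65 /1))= -21064 /65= -324.06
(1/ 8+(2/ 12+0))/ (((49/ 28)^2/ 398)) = 796/ 21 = 37.90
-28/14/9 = -2/9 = -0.22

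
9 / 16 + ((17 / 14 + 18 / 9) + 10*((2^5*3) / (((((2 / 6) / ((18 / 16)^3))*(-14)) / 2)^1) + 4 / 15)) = -194665 / 336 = -579.36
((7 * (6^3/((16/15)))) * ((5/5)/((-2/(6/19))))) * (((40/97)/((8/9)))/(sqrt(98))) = -54675 * sqrt(2)/7372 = -10.49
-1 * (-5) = 5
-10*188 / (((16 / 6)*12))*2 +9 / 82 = -4813 / 41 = -117.39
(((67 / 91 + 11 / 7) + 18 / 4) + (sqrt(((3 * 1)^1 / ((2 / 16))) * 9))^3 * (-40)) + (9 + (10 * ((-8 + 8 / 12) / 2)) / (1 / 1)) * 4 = -51840 * sqrt(6) - 8101 / 78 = -127085.41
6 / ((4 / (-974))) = -1461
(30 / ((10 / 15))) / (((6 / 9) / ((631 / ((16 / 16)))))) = 85185 / 2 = 42592.50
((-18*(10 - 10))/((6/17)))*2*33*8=0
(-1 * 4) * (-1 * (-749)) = -2996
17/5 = 3.40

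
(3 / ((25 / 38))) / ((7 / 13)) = 1482 / 175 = 8.47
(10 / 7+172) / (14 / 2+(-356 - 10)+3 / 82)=-0.48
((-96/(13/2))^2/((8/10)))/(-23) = -46080/3887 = -11.85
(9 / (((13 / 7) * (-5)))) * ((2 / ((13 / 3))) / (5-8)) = 126 / 845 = 0.15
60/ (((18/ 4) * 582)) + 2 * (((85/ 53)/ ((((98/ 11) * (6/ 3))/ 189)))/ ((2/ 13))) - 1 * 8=213.17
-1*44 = -44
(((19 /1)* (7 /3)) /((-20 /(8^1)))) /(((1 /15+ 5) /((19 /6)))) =-133 /12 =-11.08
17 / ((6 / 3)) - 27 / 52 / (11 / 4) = 2377 / 286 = 8.31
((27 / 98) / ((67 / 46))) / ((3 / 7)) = 207 / 469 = 0.44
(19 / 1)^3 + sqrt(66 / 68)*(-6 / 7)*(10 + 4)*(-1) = 6*sqrt(1122) / 17 + 6859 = 6870.82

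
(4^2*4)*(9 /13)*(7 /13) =4032 /169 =23.86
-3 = -3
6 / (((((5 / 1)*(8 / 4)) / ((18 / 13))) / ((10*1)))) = 108 / 13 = 8.31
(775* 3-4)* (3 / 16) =6963 / 16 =435.19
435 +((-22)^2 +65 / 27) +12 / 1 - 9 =24959 / 27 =924.41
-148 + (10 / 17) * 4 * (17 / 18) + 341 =1757 / 9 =195.22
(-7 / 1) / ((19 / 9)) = -63 / 19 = -3.32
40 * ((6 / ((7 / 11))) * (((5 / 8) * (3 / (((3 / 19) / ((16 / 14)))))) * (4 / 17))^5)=20918084352000000 / 167044756193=125224.43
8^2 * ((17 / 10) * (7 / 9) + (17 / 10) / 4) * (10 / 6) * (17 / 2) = 42772 / 27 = 1584.15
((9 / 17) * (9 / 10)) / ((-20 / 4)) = -81 / 850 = -0.10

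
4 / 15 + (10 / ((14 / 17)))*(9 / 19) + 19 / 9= 48656 / 5985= 8.13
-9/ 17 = -0.53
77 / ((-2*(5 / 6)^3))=-8316 / 125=-66.53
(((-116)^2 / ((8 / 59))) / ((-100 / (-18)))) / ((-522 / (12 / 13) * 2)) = -5133 / 325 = -15.79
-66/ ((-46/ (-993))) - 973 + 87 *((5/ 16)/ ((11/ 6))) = -4823009/ 2024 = -2382.91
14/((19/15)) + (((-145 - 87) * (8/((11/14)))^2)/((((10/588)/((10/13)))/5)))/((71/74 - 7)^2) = -296711886559970/1990563861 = -149059.22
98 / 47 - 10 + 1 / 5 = -1813 / 235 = -7.71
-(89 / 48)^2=-7921 / 2304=-3.44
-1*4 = -4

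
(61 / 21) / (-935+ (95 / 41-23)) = -2501 / 822843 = -0.00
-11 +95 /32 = -257 /32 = -8.03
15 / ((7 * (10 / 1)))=3 / 14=0.21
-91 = -91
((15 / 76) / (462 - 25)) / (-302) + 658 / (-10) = -3299877971 / 50150120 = -65.80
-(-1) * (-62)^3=-238328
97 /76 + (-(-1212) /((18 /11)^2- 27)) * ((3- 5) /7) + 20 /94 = 385752869 /24528924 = 15.73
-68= -68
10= 10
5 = 5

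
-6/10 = -3/5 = -0.60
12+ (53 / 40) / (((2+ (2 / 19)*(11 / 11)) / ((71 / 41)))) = 858697 / 65600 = 13.09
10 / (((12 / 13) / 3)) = 65 / 2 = 32.50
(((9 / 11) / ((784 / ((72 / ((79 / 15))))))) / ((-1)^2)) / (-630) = -27 / 1192268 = -0.00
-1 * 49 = -49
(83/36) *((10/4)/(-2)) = -415/144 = -2.88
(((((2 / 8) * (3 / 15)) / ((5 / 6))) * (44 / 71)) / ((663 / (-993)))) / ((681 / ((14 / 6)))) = -50974 / 267139275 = -0.00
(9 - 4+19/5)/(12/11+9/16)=7744/1455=5.32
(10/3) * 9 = 30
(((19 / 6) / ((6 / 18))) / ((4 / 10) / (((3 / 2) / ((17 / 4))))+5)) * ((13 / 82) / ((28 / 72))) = 33345 / 52808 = 0.63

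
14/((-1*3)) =-14/3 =-4.67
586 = 586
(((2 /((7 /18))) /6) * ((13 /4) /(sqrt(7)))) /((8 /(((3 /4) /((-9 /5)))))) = -65 * sqrt(7) /3136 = -0.05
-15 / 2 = -7.50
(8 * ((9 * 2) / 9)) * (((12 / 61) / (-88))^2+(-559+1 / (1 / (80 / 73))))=-293391440684 / 32867593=-8926.47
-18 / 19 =-0.95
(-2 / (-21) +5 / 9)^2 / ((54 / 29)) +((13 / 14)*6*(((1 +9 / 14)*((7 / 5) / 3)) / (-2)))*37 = -168875977 / 2143260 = -78.79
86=86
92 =92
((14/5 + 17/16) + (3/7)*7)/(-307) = -549/24560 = -0.02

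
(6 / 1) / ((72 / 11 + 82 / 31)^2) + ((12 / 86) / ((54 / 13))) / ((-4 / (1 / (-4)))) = 1111939285 / 15204387888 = 0.07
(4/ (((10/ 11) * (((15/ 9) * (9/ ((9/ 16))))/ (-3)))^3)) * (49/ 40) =-47544651/ 5120000000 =-0.01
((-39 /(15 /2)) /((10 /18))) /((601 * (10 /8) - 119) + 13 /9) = -8424 /570325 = -0.01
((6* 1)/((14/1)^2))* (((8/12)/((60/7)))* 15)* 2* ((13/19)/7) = 13/1862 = 0.01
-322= -322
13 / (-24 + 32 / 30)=-195 / 344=-0.57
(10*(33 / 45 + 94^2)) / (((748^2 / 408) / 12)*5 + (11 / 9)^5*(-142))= 480.01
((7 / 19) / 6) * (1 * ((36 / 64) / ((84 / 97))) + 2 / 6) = 1321 / 21888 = 0.06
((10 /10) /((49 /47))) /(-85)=-47 /4165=-0.01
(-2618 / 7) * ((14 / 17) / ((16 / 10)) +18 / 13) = -18469 / 26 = -710.35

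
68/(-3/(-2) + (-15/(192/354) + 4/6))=-2.67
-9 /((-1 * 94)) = 9 /94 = 0.10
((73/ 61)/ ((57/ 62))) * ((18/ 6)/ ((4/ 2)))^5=183303/ 18544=9.88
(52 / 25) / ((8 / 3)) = 39 / 50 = 0.78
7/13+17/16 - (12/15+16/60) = 1667/3120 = 0.53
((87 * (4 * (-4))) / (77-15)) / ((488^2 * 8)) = -87 / 7382464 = -0.00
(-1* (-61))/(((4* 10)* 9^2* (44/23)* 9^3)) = 1403/103926240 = 0.00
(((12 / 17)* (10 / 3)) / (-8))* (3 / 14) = -15 / 238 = -0.06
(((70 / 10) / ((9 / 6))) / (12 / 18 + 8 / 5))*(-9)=-315 / 17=-18.53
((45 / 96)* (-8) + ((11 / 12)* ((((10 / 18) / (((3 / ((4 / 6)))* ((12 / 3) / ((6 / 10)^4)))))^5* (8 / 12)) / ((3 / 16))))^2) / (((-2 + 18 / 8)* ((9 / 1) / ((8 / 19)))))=-81472098827362060546874758 / 116097740828990936279296875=-0.70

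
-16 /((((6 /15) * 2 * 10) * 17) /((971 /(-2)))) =971 /17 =57.12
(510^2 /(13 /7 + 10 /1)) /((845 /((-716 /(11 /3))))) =-782172720 /154297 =-5069.27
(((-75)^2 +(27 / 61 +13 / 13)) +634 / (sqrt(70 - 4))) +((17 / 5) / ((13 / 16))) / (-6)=317 * sqrt(66) / 33 +66918239 / 11895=5703.79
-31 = -31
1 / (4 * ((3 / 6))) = 1 / 2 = 0.50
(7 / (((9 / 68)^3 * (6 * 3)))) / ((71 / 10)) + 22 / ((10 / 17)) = 61.02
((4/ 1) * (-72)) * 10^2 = -28800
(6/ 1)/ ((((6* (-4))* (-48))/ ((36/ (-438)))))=-1/ 2336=-0.00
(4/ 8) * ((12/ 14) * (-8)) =-24/ 7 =-3.43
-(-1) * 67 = 67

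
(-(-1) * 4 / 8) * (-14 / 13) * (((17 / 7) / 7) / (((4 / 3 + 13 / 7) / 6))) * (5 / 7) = -1530 / 6097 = -0.25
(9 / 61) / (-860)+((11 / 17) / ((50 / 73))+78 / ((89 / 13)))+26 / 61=5065528597 / 396859900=12.76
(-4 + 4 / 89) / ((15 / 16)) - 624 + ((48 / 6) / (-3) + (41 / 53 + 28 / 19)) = -281702173 / 448115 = -628.64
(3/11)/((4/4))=3/11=0.27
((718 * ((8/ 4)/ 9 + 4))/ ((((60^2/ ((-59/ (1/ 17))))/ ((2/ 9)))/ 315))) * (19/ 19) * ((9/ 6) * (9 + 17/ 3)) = -526792651/ 405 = -1300722.60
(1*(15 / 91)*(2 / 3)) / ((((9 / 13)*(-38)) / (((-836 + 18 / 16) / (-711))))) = -33395 / 6808536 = -0.00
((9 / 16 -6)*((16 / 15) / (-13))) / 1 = 29 / 65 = 0.45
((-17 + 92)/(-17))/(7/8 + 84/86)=-2.38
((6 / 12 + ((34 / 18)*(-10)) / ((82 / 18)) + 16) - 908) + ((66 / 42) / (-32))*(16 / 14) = -7197865 / 8036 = -895.70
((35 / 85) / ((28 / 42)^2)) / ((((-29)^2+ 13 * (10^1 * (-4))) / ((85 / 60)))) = 7 / 1712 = 0.00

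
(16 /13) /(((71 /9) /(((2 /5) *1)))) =288 /4615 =0.06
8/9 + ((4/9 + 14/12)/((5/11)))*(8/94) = 2518/2115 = 1.19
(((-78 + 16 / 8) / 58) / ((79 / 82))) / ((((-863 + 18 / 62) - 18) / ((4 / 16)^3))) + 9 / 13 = 9007352945 / 13010167456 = 0.69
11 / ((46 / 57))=627 / 46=13.63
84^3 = 592704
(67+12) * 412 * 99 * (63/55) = 3690943.20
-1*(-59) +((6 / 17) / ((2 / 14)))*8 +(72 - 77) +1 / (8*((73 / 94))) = 366967 / 4964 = 73.93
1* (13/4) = 13/4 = 3.25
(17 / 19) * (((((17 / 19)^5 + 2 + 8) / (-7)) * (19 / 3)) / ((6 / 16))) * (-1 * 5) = 114.13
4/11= 0.36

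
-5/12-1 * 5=-5.42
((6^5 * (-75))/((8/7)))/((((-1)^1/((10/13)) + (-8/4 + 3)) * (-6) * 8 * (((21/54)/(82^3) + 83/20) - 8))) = 251217045000/27292711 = 9204.55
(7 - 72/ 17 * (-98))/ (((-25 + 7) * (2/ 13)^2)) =-1212575/ 1224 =-990.67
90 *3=270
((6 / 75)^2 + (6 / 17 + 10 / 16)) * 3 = 251007 / 85000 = 2.95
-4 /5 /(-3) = 4 /15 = 0.27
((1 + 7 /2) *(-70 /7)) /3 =-15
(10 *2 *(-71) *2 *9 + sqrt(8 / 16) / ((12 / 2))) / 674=-12780 / 337 + sqrt(2) / 8088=-37.92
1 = 1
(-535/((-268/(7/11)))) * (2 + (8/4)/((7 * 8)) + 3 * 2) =120375/11792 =10.21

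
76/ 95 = 4/ 5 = 0.80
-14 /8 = -1.75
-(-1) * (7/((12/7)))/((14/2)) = 7/12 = 0.58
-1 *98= -98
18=18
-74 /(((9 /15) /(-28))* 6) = 5180 /9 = 575.56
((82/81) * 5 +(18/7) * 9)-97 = -39007/567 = -68.80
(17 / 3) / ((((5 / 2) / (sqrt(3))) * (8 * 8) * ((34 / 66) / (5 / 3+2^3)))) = 319 * sqrt(3) / 480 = 1.15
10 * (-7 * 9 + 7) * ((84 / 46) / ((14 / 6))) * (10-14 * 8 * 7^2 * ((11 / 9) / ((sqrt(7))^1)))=-100800 / 23 + 9658880 * sqrt(7) / 23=1106704.11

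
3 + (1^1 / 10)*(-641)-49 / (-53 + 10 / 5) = -30671 / 510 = -60.14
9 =9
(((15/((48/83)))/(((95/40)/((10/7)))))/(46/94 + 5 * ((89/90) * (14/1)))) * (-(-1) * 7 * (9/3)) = 2633175/560272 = 4.70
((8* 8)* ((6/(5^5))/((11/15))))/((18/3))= 0.03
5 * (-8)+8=-32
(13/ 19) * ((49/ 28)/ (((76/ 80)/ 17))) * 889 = 6876415/ 361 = 19048.24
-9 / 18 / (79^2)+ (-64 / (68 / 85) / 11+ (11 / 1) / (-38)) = -9864005 / 1304369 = -7.56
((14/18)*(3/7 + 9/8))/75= 29/1800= 0.02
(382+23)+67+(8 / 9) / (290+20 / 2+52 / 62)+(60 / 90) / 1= 19836526 / 41967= 472.67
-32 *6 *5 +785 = -175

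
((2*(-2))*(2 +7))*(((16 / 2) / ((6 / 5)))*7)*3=-5040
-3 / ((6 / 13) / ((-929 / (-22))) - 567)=12077 / 2282509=0.01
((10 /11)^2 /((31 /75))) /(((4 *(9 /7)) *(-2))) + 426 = 9583181 /22506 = 425.81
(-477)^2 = 227529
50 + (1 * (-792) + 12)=-730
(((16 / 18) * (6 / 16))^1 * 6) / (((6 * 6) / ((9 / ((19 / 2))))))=1 / 19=0.05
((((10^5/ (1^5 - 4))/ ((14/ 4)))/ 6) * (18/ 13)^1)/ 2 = -100000/ 91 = -1098.90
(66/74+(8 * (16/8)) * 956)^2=320339020225/1369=233994901.55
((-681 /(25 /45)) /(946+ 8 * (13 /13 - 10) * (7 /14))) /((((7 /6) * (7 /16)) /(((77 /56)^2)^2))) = -269204067 /28537600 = -9.43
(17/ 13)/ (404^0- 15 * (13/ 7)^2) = -833/ 32318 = -0.03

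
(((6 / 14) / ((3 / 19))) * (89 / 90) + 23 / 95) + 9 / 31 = 1193567 / 371070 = 3.22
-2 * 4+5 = -3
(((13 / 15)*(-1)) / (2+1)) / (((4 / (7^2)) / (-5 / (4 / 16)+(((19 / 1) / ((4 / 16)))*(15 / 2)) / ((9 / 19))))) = -226135 / 54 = -4187.69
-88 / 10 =-44 / 5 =-8.80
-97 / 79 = -1.23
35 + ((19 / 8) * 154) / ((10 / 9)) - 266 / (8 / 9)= 2597 / 40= 64.92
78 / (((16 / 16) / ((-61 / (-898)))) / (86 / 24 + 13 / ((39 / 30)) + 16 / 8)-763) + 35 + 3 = 329435324 / 8692765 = 37.90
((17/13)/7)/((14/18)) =153/637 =0.24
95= 95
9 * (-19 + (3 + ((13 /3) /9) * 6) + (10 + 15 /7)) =-61 /7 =-8.71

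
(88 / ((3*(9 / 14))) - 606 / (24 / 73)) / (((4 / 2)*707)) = -194143 / 152712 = -1.27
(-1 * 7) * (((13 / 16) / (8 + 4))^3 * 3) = -15379 / 2359296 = -0.01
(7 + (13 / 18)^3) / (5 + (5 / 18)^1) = 43021 / 30780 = 1.40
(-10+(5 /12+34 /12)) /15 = -9 /20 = -0.45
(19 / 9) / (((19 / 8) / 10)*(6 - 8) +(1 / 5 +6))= 760 / 2061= 0.37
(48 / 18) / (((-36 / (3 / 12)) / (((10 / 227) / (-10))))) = 1 / 12258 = 0.00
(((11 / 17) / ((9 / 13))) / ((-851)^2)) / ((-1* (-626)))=143 / 69362523378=0.00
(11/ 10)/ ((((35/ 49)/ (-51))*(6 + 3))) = -1309/ 150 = -8.73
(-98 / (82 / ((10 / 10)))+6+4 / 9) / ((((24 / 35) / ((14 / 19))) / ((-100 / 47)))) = -11864125 / 988551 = -12.00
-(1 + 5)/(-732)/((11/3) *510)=1/228140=0.00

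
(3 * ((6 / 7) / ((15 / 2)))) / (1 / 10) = 24 / 7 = 3.43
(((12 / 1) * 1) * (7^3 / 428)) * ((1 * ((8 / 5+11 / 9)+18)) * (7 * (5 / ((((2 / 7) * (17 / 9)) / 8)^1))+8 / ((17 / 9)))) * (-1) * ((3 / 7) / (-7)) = 58322628 / 9095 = 6412.60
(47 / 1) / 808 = 47 / 808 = 0.06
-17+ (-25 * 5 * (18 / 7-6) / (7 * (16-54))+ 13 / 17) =-282456 / 15827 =-17.85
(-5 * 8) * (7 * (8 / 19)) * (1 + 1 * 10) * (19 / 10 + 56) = -75087.16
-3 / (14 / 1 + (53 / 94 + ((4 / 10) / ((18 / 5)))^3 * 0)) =-282 / 1369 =-0.21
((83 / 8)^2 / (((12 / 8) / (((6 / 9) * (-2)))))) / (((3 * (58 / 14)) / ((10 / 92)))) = -241115 / 288144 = -0.84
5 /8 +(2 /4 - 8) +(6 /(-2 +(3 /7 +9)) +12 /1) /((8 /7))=901 /208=4.33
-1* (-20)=20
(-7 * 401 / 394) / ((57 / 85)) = -238595 / 22458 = -10.62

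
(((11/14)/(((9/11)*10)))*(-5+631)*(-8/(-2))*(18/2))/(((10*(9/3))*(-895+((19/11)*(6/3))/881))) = -0.08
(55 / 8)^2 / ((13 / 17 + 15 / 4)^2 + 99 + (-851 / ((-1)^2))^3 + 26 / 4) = -874225 / 11398990934972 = -0.00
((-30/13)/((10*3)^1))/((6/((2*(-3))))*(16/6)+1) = 3/65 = 0.05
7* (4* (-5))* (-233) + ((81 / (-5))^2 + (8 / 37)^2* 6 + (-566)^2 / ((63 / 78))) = 308702419889 / 718725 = 429513.96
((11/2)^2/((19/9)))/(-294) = -363/7448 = -0.05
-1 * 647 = -647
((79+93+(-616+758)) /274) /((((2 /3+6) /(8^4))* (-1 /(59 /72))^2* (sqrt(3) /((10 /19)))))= 17488544* sqrt(3) /210843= 143.67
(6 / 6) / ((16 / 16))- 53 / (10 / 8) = -207 / 5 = -41.40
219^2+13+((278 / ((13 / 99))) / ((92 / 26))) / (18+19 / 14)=299214596 / 6233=48004.91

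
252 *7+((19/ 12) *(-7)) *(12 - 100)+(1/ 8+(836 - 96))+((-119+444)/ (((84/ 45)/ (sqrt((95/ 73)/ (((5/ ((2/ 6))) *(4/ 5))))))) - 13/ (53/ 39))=1625 *sqrt(20805)/ 4088+4413703/ 1272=3527.23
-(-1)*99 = 99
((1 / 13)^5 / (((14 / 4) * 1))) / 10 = 1 / 12995255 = 0.00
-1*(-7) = 7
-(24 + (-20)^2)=-424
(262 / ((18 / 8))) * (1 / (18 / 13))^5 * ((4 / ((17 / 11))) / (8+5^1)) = 41156401 / 9034497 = 4.56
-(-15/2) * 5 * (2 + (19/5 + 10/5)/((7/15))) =541.07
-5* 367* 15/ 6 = -9175/ 2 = -4587.50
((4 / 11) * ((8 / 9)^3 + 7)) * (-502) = -11274920 / 8019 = -1406.03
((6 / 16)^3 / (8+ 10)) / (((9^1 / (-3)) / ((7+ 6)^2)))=-0.17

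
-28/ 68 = -7/ 17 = -0.41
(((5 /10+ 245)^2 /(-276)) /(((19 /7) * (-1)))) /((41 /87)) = 48939443 /286672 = 170.72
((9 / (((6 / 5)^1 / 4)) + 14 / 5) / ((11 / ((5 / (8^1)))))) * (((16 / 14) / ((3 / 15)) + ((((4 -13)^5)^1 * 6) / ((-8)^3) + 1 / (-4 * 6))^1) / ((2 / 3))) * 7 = 153773903 / 11264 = 13651.80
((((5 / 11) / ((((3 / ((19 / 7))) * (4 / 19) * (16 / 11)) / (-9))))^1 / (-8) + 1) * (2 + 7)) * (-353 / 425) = -28589823 / 1523200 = -18.77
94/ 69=1.36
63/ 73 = 0.86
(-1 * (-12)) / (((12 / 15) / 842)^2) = 13293075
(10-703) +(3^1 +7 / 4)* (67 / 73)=-201083 / 292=-688.64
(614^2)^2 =142125984016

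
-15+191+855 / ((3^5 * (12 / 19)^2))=718583 / 3888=184.82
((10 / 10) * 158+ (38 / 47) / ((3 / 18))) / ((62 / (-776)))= -2969752 / 1457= -2038.26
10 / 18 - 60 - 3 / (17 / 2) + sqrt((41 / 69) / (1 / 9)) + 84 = sqrt(2829) / 23 + 3703 / 153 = 26.52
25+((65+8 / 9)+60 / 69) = 91.76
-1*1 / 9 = -1 / 9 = -0.11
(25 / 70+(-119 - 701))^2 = 131675625 / 196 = 671814.41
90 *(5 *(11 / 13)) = 4950 / 13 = 380.77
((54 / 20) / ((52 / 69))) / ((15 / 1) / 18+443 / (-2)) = -5589 / 344240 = -0.02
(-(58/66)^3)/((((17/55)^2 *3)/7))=-4268075/257499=-16.58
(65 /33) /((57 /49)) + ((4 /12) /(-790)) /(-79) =198776477 /117393210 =1.69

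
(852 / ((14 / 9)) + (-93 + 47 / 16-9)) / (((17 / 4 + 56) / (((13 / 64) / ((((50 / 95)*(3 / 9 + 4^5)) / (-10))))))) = -37234509 / 1327142656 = -0.03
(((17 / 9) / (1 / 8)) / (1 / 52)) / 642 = 3536 / 2889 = 1.22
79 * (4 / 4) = 79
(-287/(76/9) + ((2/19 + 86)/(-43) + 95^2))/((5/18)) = 264384783/8170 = 32360.44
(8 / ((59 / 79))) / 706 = 316 / 20827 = 0.02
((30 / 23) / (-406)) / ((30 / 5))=-5 / 9338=-0.00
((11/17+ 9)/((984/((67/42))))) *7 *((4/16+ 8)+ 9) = 1541/816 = 1.89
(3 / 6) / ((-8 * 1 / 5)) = -5 / 16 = -0.31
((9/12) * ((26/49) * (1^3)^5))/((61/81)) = 3159/5978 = 0.53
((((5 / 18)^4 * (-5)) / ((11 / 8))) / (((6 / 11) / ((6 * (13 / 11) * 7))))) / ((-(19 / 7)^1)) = 1990625 / 2742498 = 0.73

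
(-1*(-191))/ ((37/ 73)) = 13943/ 37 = 376.84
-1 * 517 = -517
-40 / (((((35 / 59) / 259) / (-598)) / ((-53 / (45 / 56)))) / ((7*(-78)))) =5641312931072 / 15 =376087528738.13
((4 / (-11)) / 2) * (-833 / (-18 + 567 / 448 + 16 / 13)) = -1386112 / 141889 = -9.77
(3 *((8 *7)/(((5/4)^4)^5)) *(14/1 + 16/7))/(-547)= -3008263813595136/52165985107421875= -0.06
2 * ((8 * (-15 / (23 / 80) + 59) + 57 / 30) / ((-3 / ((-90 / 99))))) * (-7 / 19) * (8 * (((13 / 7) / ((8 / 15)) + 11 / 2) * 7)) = -91524874 / 14421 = -6346.64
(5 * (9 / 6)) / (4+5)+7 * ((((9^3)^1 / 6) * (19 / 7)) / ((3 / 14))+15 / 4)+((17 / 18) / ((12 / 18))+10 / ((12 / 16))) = 10814.83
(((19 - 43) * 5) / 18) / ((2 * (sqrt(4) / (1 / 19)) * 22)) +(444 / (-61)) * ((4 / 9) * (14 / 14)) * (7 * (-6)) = 10392847 / 76494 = 135.86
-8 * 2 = -16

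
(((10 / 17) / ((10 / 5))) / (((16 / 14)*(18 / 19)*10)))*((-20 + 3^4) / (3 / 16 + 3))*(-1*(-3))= 8113 / 5202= 1.56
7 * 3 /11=21 /11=1.91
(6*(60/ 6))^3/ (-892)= -54000/ 223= -242.15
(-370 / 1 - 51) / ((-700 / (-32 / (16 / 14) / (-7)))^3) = 421 / 5359375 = 0.00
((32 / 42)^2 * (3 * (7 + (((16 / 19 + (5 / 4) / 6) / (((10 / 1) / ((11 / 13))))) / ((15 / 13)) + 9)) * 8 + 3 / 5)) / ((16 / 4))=35244128 / 628425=56.08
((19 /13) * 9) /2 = 171 /26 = 6.58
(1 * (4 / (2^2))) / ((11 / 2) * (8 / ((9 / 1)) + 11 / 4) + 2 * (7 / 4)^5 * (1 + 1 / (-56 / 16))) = 4608 / 200269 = 0.02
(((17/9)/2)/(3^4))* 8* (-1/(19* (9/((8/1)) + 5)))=-544/678699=-0.00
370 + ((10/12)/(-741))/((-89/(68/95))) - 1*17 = 1326959863/3759093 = 353.00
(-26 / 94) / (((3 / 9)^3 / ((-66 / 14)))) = 35.21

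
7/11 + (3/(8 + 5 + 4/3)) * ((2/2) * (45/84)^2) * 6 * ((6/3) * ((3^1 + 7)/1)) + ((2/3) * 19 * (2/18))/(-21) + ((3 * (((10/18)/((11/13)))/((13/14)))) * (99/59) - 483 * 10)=-1067458060447/221525766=-4818.66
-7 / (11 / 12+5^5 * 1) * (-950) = 79800 / 37511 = 2.13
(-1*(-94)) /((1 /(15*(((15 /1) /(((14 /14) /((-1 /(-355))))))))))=4230 /71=59.58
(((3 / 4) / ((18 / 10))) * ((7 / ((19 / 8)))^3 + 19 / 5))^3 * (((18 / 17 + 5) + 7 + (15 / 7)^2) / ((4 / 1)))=5025560499584974190101 / 619312555583785728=8114.74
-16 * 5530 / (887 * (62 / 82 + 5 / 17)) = -15417640 / 162321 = -94.98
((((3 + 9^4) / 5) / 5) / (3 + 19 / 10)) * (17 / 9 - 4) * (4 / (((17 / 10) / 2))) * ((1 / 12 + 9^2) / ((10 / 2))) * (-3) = 46228064 / 1785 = 25898.08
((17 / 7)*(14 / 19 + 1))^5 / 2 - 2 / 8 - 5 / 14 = 111032256464719 / 166463183572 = 667.01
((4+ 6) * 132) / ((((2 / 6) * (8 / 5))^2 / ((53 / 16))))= 1967625 / 128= 15372.07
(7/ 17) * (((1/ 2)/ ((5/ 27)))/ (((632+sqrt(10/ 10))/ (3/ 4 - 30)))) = -7371/ 143480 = -0.05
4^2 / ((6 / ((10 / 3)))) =80 / 9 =8.89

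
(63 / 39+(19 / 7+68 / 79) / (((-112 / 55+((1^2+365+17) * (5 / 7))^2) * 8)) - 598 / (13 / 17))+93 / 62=-778.88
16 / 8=2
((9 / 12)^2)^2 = 81 / 256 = 0.32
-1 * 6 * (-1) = 6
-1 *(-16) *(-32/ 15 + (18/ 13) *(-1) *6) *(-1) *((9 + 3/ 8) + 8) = 566008/ 195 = 2902.61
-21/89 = -0.24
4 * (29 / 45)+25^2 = 28241 / 45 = 627.58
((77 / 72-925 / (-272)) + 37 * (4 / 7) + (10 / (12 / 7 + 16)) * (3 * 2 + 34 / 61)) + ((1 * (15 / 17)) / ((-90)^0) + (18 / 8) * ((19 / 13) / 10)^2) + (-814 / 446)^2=33.58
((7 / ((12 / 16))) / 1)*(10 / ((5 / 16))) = 298.67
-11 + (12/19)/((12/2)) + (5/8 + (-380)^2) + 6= 21948151/152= 144395.73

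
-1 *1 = -1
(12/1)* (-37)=-444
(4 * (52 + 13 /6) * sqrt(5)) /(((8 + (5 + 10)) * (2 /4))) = 42.13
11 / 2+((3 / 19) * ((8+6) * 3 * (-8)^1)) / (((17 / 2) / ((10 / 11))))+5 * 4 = 140883 / 7106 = 19.83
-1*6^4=-1296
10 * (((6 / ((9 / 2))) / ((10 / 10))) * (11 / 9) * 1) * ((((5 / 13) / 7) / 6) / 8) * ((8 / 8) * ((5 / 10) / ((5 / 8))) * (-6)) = -0.09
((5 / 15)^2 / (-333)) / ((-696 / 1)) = 1 / 2085912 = 0.00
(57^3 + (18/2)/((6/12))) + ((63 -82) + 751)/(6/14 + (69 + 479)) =711030153/3839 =185212.33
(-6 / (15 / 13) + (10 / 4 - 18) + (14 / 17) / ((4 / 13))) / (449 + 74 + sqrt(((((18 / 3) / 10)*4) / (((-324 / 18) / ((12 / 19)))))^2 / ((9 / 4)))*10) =-87324 / 2536655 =-0.03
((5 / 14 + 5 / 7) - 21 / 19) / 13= -9 / 3458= -0.00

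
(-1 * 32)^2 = 1024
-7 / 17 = -0.41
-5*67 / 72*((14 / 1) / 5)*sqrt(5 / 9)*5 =-2345*sqrt(5) / 108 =-48.55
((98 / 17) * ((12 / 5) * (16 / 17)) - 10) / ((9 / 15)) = 4366 / 867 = 5.04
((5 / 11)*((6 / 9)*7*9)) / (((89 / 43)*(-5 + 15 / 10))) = -2580 / 979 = -2.64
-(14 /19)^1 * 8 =-112 /19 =-5.89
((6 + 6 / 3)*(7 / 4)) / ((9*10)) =7 / 45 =0.16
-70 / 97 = -0.72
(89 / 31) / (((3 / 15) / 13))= 5785 / 31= 186.61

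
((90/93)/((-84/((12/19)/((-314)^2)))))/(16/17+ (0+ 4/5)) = -1275/30081836792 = -0.00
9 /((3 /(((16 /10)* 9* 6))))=1296 /5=259.20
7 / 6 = 1.17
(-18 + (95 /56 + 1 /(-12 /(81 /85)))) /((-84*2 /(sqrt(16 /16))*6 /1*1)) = 77983 /4798080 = 0.02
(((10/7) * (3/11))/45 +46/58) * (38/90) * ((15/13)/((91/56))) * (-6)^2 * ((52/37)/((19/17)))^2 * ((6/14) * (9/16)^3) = 3394702953/3252623528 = 1.04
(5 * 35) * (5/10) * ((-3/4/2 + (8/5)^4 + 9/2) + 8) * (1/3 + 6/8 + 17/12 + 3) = 8989.08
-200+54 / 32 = -3173 / 16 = -198.31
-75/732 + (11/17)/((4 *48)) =-19729/199104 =-0.10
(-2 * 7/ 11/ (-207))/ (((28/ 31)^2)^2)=923521/ 99969408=0.01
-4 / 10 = -2 / 5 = -0.40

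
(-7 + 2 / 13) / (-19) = 89 / 247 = 0.36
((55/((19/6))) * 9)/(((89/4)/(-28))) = -332640/1691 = -196.71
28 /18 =1.56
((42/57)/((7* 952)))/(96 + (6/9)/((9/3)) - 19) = 9/6285580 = 0.00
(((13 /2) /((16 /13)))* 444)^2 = 351900081 /64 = 5498438.77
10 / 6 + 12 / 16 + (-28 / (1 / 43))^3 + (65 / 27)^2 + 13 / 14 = -35625832210985 / 20412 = -1745337654.86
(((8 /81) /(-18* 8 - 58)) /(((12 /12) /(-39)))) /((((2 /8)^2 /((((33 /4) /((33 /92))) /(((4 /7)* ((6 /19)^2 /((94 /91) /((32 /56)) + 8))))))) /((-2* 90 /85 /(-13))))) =2324840 /11817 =196.74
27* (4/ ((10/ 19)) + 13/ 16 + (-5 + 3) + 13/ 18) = 15411/ 80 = 192.64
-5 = -5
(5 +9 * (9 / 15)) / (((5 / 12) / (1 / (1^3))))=624 / 25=24.96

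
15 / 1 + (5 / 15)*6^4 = 447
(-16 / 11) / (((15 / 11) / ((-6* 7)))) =224 / 5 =44.80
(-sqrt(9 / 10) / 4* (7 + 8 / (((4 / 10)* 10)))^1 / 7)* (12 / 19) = -81* sqrt(10) / 1330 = -0.19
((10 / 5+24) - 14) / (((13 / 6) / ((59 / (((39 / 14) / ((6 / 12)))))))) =9912 / 169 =58.65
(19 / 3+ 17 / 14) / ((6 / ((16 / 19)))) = 1268 / 1197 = 1.06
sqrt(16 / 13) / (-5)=-4 * sqrt(13) / 65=-0.22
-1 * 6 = -6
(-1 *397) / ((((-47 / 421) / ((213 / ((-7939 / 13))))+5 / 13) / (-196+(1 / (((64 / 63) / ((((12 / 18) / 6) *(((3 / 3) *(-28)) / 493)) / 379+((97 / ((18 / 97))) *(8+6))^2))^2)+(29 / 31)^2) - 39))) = -4772347550093446862149635709729050076324163 / 3048076542789064809897984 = -1565691505150533976.41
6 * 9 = 54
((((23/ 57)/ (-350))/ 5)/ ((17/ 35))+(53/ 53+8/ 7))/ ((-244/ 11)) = -7992479/ 82752600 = -0.10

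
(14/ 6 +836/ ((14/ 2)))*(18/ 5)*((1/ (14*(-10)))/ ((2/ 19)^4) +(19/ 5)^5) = 7884573887817/ 24500000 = 321819.34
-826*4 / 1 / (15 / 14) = -46256 / 15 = -3083.73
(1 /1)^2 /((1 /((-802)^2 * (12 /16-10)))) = -5949637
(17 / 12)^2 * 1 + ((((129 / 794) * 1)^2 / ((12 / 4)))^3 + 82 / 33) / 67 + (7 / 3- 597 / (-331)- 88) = -81.82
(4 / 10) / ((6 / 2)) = 2 / 15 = 0.13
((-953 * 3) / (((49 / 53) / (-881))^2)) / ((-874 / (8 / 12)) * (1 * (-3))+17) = -6233295435891 / 9483950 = -657246.76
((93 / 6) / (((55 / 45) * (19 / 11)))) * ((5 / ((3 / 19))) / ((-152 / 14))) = -21.41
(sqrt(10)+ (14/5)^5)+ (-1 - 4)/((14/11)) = sqrt(10)+ 7357661/43750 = 171.34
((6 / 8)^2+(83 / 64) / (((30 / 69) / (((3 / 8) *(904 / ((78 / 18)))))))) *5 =1946133 / 1664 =1169.55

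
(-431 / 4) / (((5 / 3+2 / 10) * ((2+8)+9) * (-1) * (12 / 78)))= 84045 / 4256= 19.75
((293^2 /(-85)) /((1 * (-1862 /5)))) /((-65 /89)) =-7640561 /2057510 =-3.71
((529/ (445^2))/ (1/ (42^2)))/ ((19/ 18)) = 16796808/ 3762475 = 4.46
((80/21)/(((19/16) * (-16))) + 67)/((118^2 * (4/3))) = 26653/7407568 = 0.00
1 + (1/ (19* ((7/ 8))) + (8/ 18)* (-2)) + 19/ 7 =3454/ 1197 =2.89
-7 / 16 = -0.44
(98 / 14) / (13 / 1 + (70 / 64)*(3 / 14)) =64 / 121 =0.53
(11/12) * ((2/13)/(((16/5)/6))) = 55/208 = 0.26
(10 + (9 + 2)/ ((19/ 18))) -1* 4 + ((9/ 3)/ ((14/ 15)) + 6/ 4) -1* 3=2412/ 133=18.14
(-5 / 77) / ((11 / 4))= -0.02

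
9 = 9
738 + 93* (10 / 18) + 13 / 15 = 11858 / 15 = 790.53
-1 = -1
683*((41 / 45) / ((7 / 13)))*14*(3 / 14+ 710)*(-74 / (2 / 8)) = -1071413373992 / 315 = -3401312298.39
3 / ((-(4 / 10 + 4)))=-15 / 22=-0.68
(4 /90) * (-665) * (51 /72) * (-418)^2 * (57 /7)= -268070297 /9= -29785588.56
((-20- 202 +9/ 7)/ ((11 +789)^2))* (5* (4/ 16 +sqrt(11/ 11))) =-309/ 143360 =-0.00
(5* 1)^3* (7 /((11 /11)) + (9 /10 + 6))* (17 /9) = 3281.94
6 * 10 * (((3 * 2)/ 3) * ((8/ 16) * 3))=180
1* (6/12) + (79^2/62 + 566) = 20682/31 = 667.16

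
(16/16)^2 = 1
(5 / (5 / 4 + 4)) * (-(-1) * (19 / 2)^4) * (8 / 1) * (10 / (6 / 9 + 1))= 2606420 / 7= 372345.71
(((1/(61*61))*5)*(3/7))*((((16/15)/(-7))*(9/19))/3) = -48/3464251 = -0.00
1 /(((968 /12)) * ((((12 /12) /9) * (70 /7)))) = 27 /2420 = 0.01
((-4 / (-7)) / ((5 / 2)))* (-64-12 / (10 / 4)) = -2752 / 175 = -15.73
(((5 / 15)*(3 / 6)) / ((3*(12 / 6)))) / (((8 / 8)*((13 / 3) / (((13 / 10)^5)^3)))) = 3937376385699289 / 12000000000000000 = 0.33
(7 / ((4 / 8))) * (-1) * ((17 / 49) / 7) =-0.69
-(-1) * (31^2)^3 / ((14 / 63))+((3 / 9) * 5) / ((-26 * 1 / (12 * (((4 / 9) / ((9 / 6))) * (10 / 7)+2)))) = 3993766562.64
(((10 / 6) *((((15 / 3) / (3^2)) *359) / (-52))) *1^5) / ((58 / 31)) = -278225 / 81432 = -3.42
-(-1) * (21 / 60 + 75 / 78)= 1.31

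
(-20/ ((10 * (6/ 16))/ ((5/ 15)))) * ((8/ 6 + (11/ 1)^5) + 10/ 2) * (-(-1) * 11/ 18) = -42519136/ 243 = -174975.87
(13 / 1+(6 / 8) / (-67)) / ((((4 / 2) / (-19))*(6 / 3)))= -66139 / 1072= -61.70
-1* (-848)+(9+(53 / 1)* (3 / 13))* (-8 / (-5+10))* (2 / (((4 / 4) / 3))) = 41872 / 65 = 644.18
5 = 5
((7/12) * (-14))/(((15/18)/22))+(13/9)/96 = -931327/4320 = -215.58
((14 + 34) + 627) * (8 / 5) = 1080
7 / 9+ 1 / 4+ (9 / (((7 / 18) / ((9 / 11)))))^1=55337 / 2772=19.96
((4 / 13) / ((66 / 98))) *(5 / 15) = 196 / 1287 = 0.15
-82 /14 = -41 /7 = -5.86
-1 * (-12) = 12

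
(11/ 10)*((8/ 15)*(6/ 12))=22/ 75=0.29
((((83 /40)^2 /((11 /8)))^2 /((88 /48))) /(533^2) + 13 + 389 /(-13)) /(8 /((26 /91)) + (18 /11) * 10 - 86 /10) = -127979766825037 /270460682492000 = -0.47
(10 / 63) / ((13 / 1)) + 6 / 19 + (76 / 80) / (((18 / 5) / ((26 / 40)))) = 1243703 / 2489760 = 0.50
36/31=1.16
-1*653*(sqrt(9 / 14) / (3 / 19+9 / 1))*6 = -343.03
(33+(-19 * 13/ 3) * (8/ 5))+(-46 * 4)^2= 506359/ 15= 33757.27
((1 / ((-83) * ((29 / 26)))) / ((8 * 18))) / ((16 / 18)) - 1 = -154061 / 154048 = -1.00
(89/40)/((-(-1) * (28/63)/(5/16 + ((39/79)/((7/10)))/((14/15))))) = 10598031/1981952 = 5.35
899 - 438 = 461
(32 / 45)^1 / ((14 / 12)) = 64 / 105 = 0.61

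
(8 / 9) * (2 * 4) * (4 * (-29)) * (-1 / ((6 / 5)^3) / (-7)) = -116000 / 1701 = -68.20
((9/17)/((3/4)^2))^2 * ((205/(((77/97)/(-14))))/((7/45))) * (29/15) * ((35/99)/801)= -1476262400/84030507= -17.57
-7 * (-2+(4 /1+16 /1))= -126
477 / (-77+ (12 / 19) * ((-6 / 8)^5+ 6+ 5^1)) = -2320128 / 341465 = -6.79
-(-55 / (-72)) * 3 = -55 / 24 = -2.29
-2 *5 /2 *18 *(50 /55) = -900 /11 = -81.82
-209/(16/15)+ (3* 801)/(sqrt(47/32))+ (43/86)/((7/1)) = -21937/112+ 9612* sqrt(94)/47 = 1786.94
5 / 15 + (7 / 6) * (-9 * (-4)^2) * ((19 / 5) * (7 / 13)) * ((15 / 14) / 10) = -7117 / 195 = -36.50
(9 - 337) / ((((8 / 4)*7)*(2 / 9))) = -738 / 7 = -105.43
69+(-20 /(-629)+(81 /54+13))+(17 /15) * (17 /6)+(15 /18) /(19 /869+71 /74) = 1158932399 /13231015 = 87.59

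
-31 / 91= -0.34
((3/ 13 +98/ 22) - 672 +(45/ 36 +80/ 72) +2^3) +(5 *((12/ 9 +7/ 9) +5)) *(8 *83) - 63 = 13092471/ 572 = 22888.94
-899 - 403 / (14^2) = -176607 / 196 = -901.06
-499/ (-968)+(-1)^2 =1467/ 968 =1.52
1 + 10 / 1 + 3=14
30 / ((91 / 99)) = 2970 / 91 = 32.64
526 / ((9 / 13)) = 6838 / 9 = 759.78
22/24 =11/12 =0.92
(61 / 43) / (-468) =-0.00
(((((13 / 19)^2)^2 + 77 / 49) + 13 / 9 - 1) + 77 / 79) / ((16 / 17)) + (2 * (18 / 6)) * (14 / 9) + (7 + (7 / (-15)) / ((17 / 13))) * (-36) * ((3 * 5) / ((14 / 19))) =-856653521023355 / 176421271824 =-4855.73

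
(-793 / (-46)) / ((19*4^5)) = 793 / 894976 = 0.00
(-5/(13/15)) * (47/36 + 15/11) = -26425/1716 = -15.40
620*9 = 5580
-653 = -653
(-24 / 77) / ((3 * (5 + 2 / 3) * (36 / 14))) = -4 / 561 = -0.01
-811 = -811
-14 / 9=-1.56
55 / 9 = 6.11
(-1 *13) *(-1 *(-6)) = -78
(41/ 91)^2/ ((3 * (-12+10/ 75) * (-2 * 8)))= 8405/ 23584288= 0.00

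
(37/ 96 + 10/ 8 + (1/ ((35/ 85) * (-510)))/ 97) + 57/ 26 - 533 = -2242081973/ 4236960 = -529.17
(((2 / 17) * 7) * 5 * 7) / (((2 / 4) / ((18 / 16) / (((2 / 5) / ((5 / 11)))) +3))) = 184485 / 748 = 246.64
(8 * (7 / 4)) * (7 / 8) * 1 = 49 / 4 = 12.25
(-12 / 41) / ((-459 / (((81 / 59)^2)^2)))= 19131876 / 8445800617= 0.00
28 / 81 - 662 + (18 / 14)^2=-2619545 / 3969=-660.00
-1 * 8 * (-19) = 152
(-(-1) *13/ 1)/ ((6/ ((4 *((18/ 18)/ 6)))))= 13/ 9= 1.44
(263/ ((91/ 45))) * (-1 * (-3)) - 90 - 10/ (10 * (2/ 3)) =298.66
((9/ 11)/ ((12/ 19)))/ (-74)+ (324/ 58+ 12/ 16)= 596637/ 94424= 6.32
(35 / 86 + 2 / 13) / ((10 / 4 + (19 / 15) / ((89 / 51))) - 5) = -0.32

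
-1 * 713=-713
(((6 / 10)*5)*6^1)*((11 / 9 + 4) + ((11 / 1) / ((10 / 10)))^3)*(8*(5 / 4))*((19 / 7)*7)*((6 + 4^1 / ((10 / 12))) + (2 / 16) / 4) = 197990051 / 4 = 49497512.75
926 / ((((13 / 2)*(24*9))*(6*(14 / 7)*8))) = 463 / 67392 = 0.01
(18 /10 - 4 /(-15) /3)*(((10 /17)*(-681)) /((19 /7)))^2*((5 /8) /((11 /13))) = 4102996625 /135014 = 30389.42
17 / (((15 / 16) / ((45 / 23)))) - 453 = -9603 / 23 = -417.52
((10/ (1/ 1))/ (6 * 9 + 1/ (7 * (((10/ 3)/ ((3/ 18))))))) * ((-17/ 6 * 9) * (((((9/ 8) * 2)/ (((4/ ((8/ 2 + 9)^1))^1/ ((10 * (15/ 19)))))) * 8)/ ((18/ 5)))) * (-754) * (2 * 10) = 1312242750000/ 143659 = 9134427.71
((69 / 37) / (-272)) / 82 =-69 / 825248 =-0.00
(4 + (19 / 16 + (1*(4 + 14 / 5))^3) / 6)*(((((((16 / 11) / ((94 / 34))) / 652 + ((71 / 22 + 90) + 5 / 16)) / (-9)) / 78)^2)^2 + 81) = 1835730078854862776951202143042104649839 / 400387718067946696317082162692096000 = 4584.88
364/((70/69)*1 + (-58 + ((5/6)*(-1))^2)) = -301392/46609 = -6.47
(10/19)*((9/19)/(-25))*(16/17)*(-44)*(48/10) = 304128/153425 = 1.98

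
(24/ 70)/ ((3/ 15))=12/ 7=1.71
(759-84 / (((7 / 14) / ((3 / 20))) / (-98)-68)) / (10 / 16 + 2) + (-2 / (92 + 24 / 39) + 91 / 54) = 23674432792 / 81278127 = 291.28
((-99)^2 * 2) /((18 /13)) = 14157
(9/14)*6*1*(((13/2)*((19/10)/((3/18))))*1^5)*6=1714.89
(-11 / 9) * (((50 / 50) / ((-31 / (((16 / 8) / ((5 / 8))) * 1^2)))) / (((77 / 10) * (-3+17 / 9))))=-16 / 1085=-0.01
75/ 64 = 1.17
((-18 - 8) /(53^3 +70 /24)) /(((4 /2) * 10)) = -78 /8932795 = -0.00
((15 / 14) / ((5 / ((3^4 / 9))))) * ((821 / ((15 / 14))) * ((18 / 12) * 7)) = 155169 / 10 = 15516.90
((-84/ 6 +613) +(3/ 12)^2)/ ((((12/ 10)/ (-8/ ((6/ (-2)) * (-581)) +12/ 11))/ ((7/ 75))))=369697/ 7304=50.62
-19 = -19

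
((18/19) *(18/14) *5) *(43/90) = 387/133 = 2.91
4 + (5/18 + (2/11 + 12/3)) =1675/198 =8.46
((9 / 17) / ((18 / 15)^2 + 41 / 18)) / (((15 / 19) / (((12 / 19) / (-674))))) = -1620 / 9584617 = -0.00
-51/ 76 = -0.67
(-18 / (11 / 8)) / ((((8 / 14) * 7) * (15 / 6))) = -72 / 55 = -1.31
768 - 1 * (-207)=975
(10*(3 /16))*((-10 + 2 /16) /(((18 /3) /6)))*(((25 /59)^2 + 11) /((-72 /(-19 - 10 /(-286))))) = -434253915 /7964528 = -54.52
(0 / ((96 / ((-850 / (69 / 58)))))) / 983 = 0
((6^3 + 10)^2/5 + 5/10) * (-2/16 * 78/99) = -120731/120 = -1006.09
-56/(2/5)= -140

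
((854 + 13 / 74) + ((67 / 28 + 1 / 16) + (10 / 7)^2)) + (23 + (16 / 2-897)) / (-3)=99845987 / 87024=1147.34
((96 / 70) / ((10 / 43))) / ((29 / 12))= 12384 / 5075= 2.44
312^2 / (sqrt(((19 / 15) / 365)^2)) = 532958400 / 19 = 28050442.11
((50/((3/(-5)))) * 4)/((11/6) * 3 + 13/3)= -2000/59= -33.90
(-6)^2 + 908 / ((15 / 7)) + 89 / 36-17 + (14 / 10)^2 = 402449 / 900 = 447.17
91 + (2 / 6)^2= 820 / 9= 91.11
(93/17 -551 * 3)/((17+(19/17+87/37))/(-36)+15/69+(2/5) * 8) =-4290265440/7418467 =-578.32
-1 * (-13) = 13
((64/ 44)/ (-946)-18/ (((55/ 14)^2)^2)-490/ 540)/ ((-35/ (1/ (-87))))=-0.00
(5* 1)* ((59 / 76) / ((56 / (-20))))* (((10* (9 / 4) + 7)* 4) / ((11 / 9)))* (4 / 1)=-783225 / 1463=-535.36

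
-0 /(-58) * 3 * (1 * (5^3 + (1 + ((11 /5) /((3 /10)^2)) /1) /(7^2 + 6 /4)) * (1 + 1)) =0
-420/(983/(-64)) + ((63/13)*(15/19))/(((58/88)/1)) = 233414580/7041229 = 33.15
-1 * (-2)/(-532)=-1/266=-0.00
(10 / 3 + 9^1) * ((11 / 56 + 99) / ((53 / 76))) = 3905165 / 2226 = 1754.34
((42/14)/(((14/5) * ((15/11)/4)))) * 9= 28.29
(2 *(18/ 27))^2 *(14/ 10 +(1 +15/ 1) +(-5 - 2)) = 832/ 45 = 18.49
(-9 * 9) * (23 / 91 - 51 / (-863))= -1983690 / 78533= -25.26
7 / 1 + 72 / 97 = 751 / 97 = 7.74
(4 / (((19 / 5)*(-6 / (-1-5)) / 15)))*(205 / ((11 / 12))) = 738000 / 209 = 3531.10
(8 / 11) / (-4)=-2 / 11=-0.18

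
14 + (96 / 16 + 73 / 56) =1193 / 56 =21.30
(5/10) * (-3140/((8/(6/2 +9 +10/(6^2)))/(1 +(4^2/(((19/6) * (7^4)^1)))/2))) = -7922539495/3284568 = -2412.05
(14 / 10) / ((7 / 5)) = 1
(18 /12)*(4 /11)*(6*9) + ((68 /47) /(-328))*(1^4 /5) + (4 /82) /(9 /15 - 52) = 1604474601 /54476290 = 29.45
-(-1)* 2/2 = 1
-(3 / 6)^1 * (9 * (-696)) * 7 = 21924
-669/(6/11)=-2453/2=-1226.50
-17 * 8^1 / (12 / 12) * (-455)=61880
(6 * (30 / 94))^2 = 8100 / 2209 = 3.67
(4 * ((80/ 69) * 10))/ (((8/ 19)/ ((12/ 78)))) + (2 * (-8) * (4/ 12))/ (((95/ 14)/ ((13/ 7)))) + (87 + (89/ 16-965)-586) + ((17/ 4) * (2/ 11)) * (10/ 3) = -21602529059/ 14997840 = -1440.38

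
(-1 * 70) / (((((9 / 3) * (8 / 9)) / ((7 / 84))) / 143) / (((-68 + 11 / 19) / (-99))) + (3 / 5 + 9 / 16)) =-31085600 / 662163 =-46.95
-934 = -934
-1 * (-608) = 608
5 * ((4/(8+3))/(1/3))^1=60/11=5.45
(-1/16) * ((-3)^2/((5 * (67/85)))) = -153/1072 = -0.14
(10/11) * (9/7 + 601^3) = 15195726160/77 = 197347092.99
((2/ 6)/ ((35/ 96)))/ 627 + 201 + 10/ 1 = 4630427/ 21945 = 211.00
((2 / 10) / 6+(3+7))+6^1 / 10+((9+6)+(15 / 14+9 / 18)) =5713 / 210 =27.20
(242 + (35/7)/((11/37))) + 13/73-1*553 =-236085/803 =-294.00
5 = 5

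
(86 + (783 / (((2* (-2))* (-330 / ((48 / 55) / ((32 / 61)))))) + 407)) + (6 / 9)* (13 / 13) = 71823689 / 145200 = 494.65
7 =7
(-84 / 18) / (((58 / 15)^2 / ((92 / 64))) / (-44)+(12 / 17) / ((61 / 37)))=-137739525 / 5660414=-24.33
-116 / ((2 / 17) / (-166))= 163676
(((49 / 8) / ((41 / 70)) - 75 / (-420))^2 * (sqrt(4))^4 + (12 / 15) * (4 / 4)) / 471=745749976 / 193978995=3.84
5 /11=0.45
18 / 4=9 / 2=4.50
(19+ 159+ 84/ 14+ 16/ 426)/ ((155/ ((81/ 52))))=52920/ 28613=1.85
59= 59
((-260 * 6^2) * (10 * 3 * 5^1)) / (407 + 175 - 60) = -78000 / 29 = -2689.66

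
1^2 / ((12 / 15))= 1.25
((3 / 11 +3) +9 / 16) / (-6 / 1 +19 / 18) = -6075 / 7832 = -0.78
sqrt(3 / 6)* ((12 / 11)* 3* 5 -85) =-755* sqrt(2) / 22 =-48.53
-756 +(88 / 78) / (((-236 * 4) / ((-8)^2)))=-1739732 / 2301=-756.08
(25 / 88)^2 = 625 / 7744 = 0.08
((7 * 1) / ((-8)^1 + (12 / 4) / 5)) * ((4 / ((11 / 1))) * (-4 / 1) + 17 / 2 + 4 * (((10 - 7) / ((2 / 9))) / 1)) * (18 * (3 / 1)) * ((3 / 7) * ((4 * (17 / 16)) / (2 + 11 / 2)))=-616437 / 814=-757.29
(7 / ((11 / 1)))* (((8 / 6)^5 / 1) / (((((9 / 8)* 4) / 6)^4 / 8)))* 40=587202560 / 216513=2712.09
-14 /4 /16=-7 /32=-0.22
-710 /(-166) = 355 /83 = 4.28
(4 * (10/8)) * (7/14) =5/2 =2.50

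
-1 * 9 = -9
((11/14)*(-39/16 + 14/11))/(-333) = 205/74592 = 0.00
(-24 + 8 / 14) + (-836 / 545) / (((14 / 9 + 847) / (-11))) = -13918688 / 594595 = -23.41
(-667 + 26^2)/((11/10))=90/11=8.18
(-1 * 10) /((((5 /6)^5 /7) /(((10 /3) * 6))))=-435456 /125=-3483.65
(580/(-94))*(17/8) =-2465/188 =-13.11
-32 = -32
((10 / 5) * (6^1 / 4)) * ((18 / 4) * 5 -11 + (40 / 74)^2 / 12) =94661 / 2738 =34.57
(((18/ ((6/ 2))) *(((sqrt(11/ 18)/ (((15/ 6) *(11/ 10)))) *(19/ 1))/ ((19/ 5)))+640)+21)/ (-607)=-661/ 607 - 20 *sqrt(22)/ 6677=-1.10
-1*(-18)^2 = -324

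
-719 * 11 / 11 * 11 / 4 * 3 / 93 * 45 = -355905 / 124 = -2870.20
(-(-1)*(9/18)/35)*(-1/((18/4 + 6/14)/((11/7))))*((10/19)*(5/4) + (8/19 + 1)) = -869/91770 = -0.01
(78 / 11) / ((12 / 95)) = 1235 / 22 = 56.14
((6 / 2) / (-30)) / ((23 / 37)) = -37 / 230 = -0.16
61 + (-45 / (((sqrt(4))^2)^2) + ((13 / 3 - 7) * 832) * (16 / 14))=-832417 / 336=-2477.43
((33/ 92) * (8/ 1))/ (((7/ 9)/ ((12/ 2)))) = 3564/ 161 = 22.14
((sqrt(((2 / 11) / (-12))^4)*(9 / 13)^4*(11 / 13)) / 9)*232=4698 / 4084223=0.00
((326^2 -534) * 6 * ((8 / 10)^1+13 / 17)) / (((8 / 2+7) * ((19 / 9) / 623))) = 24901606548 / 935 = 26632734.28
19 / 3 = 6.33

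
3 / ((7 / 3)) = 9 / 7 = 1.29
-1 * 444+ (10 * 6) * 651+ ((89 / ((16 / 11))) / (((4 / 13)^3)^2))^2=22330005857332914457 / 4294967296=5199109636.56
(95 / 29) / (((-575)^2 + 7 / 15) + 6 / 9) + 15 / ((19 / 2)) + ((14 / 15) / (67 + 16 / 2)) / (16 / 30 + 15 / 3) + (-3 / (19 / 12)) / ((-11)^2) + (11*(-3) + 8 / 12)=-21109587855100759 / 686093819866400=-30.77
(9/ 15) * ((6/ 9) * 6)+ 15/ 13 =3.55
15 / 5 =3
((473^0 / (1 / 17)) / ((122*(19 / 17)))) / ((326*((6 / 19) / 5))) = 1445 / 238632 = 0.01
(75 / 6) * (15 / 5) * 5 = 375 / 2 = 187.50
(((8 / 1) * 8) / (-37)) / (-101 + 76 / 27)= 1728 / 98087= 0.02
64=64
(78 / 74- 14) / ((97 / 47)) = -22513 / 3589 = -6.27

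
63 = 63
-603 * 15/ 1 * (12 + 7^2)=-551745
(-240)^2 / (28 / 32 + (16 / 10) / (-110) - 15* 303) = -42240000 / 3332369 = -12.68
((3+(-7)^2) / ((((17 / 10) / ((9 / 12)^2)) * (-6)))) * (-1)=195 / 68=2.87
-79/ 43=-1.84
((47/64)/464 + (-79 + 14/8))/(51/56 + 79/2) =-517993/270976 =-1.91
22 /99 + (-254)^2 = 580646 /9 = 64516.22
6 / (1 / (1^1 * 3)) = 18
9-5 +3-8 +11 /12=-1 /12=-0.08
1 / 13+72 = 937 / 13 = 72.08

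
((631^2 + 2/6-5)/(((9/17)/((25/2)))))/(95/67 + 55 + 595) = 6802500955/471366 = 14431.46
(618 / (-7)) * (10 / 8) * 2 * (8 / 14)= -6180 / 49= -126.12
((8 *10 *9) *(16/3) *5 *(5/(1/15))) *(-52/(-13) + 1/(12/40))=10560000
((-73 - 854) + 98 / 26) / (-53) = 12002 / 689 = 17.42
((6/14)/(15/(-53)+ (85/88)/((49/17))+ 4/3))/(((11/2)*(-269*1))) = -53424/255512071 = -0.00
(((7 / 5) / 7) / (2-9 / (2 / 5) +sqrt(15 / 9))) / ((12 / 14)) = -287 / 25115-14 *sqrt(15) / 75345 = -0.01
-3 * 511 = -1533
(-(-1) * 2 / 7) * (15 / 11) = 30 / 77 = 0.39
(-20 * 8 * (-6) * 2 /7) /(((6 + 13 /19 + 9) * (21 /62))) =376960 /7301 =51.63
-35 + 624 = 589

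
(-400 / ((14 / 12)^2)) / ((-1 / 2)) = 28800 / 49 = 587.76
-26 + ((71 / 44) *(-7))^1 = -1641 / 44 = -37.30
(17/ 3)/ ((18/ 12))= 34/ 9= 3.78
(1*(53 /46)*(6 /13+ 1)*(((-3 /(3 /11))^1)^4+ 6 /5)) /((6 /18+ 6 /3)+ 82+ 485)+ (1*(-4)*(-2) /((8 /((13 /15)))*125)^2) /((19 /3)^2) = 1559424333343403 /36007775781250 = 43.31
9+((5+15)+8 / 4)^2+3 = 496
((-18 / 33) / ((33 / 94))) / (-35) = 188 / 4235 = 0.04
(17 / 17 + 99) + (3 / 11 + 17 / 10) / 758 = 8338217 / 83380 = 100.00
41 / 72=0.57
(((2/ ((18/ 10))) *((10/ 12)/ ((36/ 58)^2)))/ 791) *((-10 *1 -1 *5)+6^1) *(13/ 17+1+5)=-2417875/ 13070484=-0.18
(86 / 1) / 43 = 2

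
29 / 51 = 0.57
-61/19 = -3.21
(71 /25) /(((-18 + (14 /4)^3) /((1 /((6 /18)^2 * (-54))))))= -284 /14925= -0.02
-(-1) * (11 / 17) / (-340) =-11 / 5780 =-0.00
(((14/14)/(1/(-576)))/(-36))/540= 4/135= 0.03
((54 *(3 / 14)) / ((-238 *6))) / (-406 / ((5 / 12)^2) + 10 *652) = -675 / 348313952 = -0.00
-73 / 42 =-1.74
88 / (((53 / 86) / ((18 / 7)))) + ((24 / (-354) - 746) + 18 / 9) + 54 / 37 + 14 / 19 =-5765731236 / 15387967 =-374.69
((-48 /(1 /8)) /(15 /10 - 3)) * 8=2048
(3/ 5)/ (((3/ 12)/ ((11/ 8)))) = 33/ 10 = 3.30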